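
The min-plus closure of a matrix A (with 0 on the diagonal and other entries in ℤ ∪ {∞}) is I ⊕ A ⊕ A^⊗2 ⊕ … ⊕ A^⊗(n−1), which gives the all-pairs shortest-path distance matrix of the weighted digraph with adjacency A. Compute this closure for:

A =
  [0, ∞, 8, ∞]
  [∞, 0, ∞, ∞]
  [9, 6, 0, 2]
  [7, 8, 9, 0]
Closure =
  [0, 14, 8, 10]
  [∞, 0, ∞, ∞]
  [9, 6, 0, 2]
  [7, 8, 9, 0]

This is the Floyd-Warshall all-pairs shortest-path computation. For each intermediate vertex k = 0, 1, …, 3, update dist[i][j] ← min(dist[i][j], dist[i][k] + dist[k][j]). The final matrix gives, for each (i, j), the minimum total weight of any directed path from i to j (possibly empty when i = j).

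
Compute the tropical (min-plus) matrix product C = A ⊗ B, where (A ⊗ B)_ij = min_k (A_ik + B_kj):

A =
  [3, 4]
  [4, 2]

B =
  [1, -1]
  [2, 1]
A ⊗ B =
  [4, 2]
  [4, 3]

Apply the min-plus product entry-by-entry:
  C[0][0] = min over k of (A[0][0] + B[0][0] = 3 + 1 = 4, A[0][1] + B[1][0] = 4 + 2 = 6) = 4 (attained at k = 0)
  C[0][1] = min over k of (A[0][0] + B[0][1] = 3 + -1 = 2, A[0][1] + B[1][1] = 4 + 1 = 5) = 2 (attained at k = 0)
  C[1][0] = min over k of (A[1][0] + B[0][0] = 4 + 1 = 5, A[1][1] + B[1][0] = 2 + 2 = 4) = 4 (attained at k = 1)
  C[1][1] = min over k of (A[1][0] + B[0][1] = 4 + -1 = 3, A[1][1] + B[1][1] = 2 + 1 = 3) = 3 (attained at k = 0)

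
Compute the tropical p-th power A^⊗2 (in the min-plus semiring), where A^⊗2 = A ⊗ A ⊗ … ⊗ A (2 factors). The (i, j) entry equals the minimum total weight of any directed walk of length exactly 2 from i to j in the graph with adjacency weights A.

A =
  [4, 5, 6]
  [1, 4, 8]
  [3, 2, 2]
A^⊗2 =
  [6, 8, 8]
  [5, 6, 7]
  [3, 4, 4]

Each entry (A^⊗2)_ij equals the minimum over all length-2 walks i = v_0 → v_1 → … → v_2 = j of Σ_t A[v_t][v_{t+1}]. For example, for (i, j) = (0, 2) we minimise over 3 possible intermediate vertex sequences; the minimum is 8, attained along the walk 0 → 2 → 2.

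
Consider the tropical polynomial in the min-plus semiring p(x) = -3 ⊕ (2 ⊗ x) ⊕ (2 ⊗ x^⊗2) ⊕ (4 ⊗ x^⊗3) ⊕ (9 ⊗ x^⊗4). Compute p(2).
p(2) = -3

A tropical monomial a ⊗ x^⊗i evaluates to a + i · x. Evaluating each term at x = 2:
  Term 0 contributes -3 + 0 · 2 = -3
  Term 1 contributes 2 + 1 · 2 = 4
  Term 2 contributes 2 + 2 · 2 = 6
  Term 3 contributes 4 + 3 · 2 = 10
  Term 4 contributes 9 + 4 · 2 = 17
p(2) = ⊕ of these = min[-3, 4, 6, 10, 17] = -3.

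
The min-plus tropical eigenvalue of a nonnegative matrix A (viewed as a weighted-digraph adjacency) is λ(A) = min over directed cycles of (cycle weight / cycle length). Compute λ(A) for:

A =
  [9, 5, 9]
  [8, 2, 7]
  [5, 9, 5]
λ(A) = 2

Enumerate directed cycles and compute their means (weight / length). Sample:
  cycle 0 → 0: weight = 9, length = 1, mean = 9/1 ≈ 9.000
  cycle 1 → 1: weight = 2, length = 1, mean = 2/1 ≈ 2.000
  cycle 2 → 2: weight = 5, length = 1, mean = 5/1 ≈ 5.000
  cycle 0 → 1 → 0: weight = 13, length = 2, mean = 13/2 ≈ 6.500
  cycle 0 → 2 → 0: weight = 14, length = 2, mean = 14/2 ≈ 7.000
  cycle 1 → 0 → 1: weight = 13, length = 2, mean = 13/2 ≈ 6.500
Minimum mean = 2.000, attained e.g. along the cycle 1 → 1 with weight 2 and length 1. So λ(A) = 2/1 = 2.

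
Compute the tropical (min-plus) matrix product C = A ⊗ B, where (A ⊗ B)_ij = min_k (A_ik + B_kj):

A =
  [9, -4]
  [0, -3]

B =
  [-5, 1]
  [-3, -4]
A ⊗ B =
  [-7, -8]
  [-6, -7]

Apply the min-plus product entry-by-entry:
  C[0][0] = min over k of (A[0][0] + B[0][0] = 9 + -5 = 4, A[0][1] + B[1][0] = -4 + -3 = -7) = -7 (attained at k = 1)
  C[0][1] = min over k of (A[0][0] + B[0][1] = 9 + 1 = 10, A[0][1] + B[1][1] = -4 + -4 = -8) = -8 (attained at k = 1)
  C[1][0] = min over k of (A[1][0] + B[0][0] = 0 + -5 = -5, A[1][1] + B[1][0] = -3 + -3 = -6) = -6 (attained at k = 1)
  C[1][1] = min over k of (A[1][0] + B[0][1] = 0 + 1 = 1, A[1][1] + B[1][1] = -3 + -4 = -7) = -7 (attained at k = 1)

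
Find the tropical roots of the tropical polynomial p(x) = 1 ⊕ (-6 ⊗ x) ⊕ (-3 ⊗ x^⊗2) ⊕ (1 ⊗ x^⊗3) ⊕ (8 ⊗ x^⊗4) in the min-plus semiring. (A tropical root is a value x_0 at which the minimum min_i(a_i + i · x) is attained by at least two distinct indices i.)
Roots: {-7, -4, -3, 7}

Each tropical root is a break point of the lower envelope of the lines y = a_i + i · x (there are 5 lines, with slopes 0, 1, ..., 4). Only the lines that attain the minimum somewhere contribute to roots; other lines are dominated. Here the surviving (envelope) indices are i = 4, i = 3, i = 2, i = 1, i = 0.
Intersections between consecutive envelope lines give the roots: for adjacent envelope indices i < j the intersection is x = (a_i − a_j) / (j − i). Reading off the sorted break points: {-7, -4, -3, 7}.
Verification: at each break x_0, at least two indices attain the minimum of min_i(a_i + i · x_0).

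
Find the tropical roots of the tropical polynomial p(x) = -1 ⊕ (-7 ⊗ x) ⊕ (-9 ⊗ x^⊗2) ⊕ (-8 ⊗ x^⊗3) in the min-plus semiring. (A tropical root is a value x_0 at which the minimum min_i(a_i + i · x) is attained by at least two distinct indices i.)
Roots: {-1, 2, 6}

Each tropical root is a break point of the lower envelope of the lines y = a_i + i · x (there are 4 lines, with slopes 0, 1, ..., 3). Only the lines that attain the minimum somewhere contribute to roots; other lines are dominated. Here the surviving (envelope) indices are i = 3, i = 2, i = 1, i = 0.
Intersections between consecutive envelope lines give the roots: for adjacent envelope indices i < j the intersection is x = (a_i − a_j) / (j − i). Reading off the sorted break points: {-1, 2, 6}.
Verification: at each break x_0, at least two indices attain the minimum of min_i(a_i + i · x_0).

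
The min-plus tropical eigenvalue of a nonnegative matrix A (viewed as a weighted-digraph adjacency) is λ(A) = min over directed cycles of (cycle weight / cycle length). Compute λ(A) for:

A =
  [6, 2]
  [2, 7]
λ(A) = 2

Enumerate directed cycles and compute their means (weight / length). Sample:
  cycle 0 → 0: weight = 6, length = 1, mean = 6/1 ≈ 6.000
  cycle 1 → 1: weight = 7, length = 1, mean = 7/1 ≈ 7.000
  cycle 0 → 1 → 0: weight = 4, length = 2, mean = 4/2 ≈ 2.000
  cycle 1 → 0 → 1: weight = 4, length = 2, mean = 4/2 ≈ 2.000
Minimum mean = 2.000, attained e.g. along the cycle 0 → 1 → 0 with weight 4 and length 2. So λ(A) = 4/2 = 2.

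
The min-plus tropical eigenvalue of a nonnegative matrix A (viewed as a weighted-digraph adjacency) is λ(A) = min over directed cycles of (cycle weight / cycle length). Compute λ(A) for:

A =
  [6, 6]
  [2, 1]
λ(A) = 1

Enumerate directed cycles and compute their means (weight / length). Sample:
  cycle 0 → 0: weight = 6, length = 1, mean = 6/1 ≈ 6.000
  cycle 1 → 1: weight = 1, length = 1, mean = 1/1 ≈ 1.000
  cycle 0 → 1 → 0: weight = 8, length = 2, mean = 8/2 ≈ 4.000
  cycle 1 → 0 → 1: weight = 8, length = 2, mean = 8/2 ≈ 4.000
Minimum mean = 1.000, attained e.g. along the cycle 1 → 1 with weight 1 and length 1. So λ(A) = 1/1 = 1.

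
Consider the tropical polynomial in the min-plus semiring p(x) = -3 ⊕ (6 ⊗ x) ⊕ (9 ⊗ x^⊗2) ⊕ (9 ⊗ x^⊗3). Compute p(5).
p(5) = -3

A tropical monomial a ⊗ x^⊗i evaluates to a + i · x. Evaluating each term at x = 5:
  Term 0 contributes -3 + 0 · 5 = -3
  Term 1 contributes 6 + 1 · 5 = 11
  Term 2 contributes 9 + 2 · 5 = 19
  Term 3 contributes 9 + 3 · 5 = 24
p(5) = ⊕ of these = min[-3, 11, 19, 24] = -3.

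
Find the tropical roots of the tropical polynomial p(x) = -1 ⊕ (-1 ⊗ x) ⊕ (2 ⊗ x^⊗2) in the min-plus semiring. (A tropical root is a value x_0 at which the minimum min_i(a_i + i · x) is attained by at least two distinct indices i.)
Roots: {-3, 0}

Each tropical root is a break point of the lower envelope of the lines y = a_i + i · x (there are 3 lines, with slopes 0, 1, ..., 2). Only the lines that attain the minimum somewhere contribute to roots; other lines are dominated. Here the surviving (envelope) indices are i = 2, i = 1, i = 0.
Intersections between consecutive envelope lines give the roots: for adjacent envelope indices i < j the intersection is x = (a_i − a_j) / (j − i). Reading off the sorted break points: {-3, 0}.
Verification: at each break x_0, at least two indices attain the minimum of min_i(a_i + i · x_0).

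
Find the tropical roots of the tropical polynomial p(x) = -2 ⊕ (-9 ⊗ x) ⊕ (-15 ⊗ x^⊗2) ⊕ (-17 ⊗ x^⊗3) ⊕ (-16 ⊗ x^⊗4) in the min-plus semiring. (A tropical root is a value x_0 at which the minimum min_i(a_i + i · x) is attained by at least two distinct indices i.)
Roots: {-1, 2, 6, 7}

Each tropical root is a break point of the lower envelope of the lines y = a_i + i · x (there are 5 lines, with slopes 0, 1, ..., 4). Only the lines that attain the minimum somewhere contribute to roots; other lines are dominated. Here the surviving (envelope) indices are i = 4, i = 3, i = 2, i = 1, i = 0.
Intersections between consecutive envelope lines give the roots: for adjacent envelope indices i < j the intersection is x = (a_i − a_j) / (j − i). Reading off the sorted break points: {-1, 2, 6, 7}.
Verification: at each break x_0, at least two indices attain the minimum of min_i(a_i + i · x_0).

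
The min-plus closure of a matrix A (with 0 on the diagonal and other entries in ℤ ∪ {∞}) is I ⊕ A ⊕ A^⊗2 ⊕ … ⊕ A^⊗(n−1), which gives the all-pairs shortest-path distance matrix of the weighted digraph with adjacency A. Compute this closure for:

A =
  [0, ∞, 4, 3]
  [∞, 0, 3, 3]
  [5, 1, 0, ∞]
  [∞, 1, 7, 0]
Closure =
  [0, 4, 4, 3]
  [8, 0, 3, 3]
  [5, 1, 0, 4]
  [9, 1, 4, 0]

This is the Floyd-Warshall all-pairs shortest-path computation. For each intermediate vertex k = 0, 1, …, 3, update dist[i][j] ← min(dist[i][j], dist[i][k] + dist[k][j]). The final matrix gives, for each (i, j), the minimum total weight of any directed path from i to j (possibly empty when i = j).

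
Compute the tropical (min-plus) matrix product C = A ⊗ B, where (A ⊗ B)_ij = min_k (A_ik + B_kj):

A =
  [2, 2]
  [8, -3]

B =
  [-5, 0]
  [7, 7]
A ⊗ B =
  [-3, 2]
  [3, 4]

Apply the min-plus product entry-by-entry:
  C[0][0] = min over k of (A[0][0] + B[0][0] = 2 + -5 = -3, A[0][1] + B[1][0] = 2 + 7 = 9) = -3 (attained at k = 0)
  C[0][1] = min over k of (A[0][0] + B[0][1] = 2 + 0 = 2, A[0][1] + B[1][1] = 2 + 7 = 9) = 2 (attained at k = 0)
  C[1][0] = min over k of (A[1][0] + B[0][0] = 8 + -5 = 3, A[1][1] + B[1][0] = -3 + 7 = 4) = 3 (attained at k = 0)
  C[1][1] = min over k of (A[1][0] + B[0][1] = 8 + 0 = 8, A[1][1] + B[1][1] = -3 + 7 = 4) = 4 (attained at k = 1)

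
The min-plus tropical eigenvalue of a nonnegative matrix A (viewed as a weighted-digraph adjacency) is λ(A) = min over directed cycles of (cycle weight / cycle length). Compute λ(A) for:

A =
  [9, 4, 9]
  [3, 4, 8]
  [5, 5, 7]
λ(A) = 7/2

Enumerate directed cycles and compute their means (weight / length). Sample:
  cycle 0 → 0: weight = 9, length = 1, mean = 9/1 ≈ 9.000
  cycle 1 → 1: weight = 4, length = 1, mean = 4/1 ≈ 4.000
  cycle 2 → 2: weight = 7, length = 1, mean = 7/1 ≈ 7.000
  cycle 0 → 1 → 0: weight = 7, length = 2, mean = 7/2 ≈ 3.500
  cycle 0 → 2 → 0: weight = 14, length = 2, mean = 14/2 ≈ 7.000
  cycle 1 → 0 → 1: weight = 7, length = 2, mean = 7/2 ≈ 3.500
Minimum mean = 3.500, attained e.g. along the cycle 0 → 1 → 0 with weight 7 and length 2. So λ(A) = 7/2 = 7/2.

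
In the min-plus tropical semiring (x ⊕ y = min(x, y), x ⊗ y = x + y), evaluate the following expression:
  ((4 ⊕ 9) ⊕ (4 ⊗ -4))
((4 ⊕ 9) ⊕ (4 ⊗ -4)) = 0

Expand innermost to outermost. Recall ⊕ takes the minimum of its arguments and ⊗ takes their sum. Working out the expression ((4 ⊕ 9) ⊕ (4 ⊗ -4)) gives 0.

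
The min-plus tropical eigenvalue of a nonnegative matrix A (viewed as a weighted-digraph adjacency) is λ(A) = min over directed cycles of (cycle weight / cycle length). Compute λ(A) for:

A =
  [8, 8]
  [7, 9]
λ(A) = 15/2

Enumerate directed cycles and compute their means (weight / length). Sample:
  cycle 0 → 0: weight = 8, length = 1, mean = 8/1 ≈ 8.000
  cycle 1 → 1: weight = 9, length = 1, mean = 9/1 ≈ 9.000
  cycle 0 → 1 → 0: weight = 15, length = 2, mean = 15/2 ≈ 7.500
  cycle 1 → 0 → 1: weight = 15, length = 2, mean = 15/2 ≈ 7.500
Minimum mean = 7.500, attained e.g. along the cycle 0 → 1 → 0 with weight 15 and length 2. So λ(A) = 15/2 = 15/2.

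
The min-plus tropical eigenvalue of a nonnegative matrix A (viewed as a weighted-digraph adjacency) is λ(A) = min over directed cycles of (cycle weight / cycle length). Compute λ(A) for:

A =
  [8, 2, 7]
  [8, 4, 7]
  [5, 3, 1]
λ(A) = 1

Enumerate directed cycles and compute their means (weight / length). Sample:
  cycle 0 → 0: weight = 8, length = 1, mean = 8/1 ≈ 8.000
  cycle 1 → 1: weight = 4, length = 1, mean = 4/1 ≈ 4.000
  cycle 2 → 2: weight = 1, length = 1, mean = 1/1 ≈ 1.000
  cycle 0 → 1 → 0: weight = 10, length = 2, mean = 10/2 ≈ 5.000
  cycle 0 → 2 → 0: weight = 12, length = 2, mean = 12/2 ≈ 6.000
  cycle 1 → 0 → 1: weight = 10, length = 2, mean = 10/2 ≈ 5.000
Minimum mean = 1.000, attained e.g. along the cycle 2 → 2 with weight 1 and length 1. So λ(A) = 1/1 = 1.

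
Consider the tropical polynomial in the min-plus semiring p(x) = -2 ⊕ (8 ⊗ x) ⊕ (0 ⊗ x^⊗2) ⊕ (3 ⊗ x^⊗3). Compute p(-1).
p(-1) = -2

A tropical monomial a ⊗ x^⊗i evaluates to a + i · x. Evaluating each term at x = -1:
  Term 0 contributes -2 + 0 · -1 = -2
  Term 1 contributes 8 + 1 · -1 = 7
  Term 2 contributes 0 + 2 · -1 = -2
  Term 3 contributes 3 + 3 · -1 = 0
p(-1) = ⊕ of these = min[-2, 7, -2, 0] = -2.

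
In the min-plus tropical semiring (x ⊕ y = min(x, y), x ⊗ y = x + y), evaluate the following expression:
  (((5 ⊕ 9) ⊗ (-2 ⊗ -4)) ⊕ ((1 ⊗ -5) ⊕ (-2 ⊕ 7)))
(((5 ⊕ 9) ⊗ (-2 ⊗ -4)) ⊕ ((1 ⊗ -5) ⊕ (-2 ⊕ 7))) = -4

Expand innermost to outermost. Recall ⊕ takes the minimum of its arguments and ⊗ takes their sum. Working out the expression (((5 ⊕ 9) ⊗ (-2 ⊗ -4)) ⊕ ((1 ⊗ -5) ⊕ (-2 ⊕ 7))) gives -4.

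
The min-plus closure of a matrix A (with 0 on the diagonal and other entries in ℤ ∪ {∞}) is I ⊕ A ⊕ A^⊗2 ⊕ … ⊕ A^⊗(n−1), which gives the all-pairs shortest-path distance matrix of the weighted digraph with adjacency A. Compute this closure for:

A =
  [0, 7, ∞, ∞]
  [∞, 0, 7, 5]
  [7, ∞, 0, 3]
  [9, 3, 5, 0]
Closure =
  [0, 7, 14, 12]
  [14, 0, 7, 5]
  [7, 6, 0, 3]
  [9, 3, 5, 0]

This is the Floyd-Warshall all-pairs shortest-path computation. For each intermediate vertex k = 0, 1, …, 3, update dist[i][j] ← min(dist[i][j], dist[i][k] + dist[k][j]). The final matrix gives, for each (i, j), the minimum total weight of any directed path from i to j (possibly empty when i = j).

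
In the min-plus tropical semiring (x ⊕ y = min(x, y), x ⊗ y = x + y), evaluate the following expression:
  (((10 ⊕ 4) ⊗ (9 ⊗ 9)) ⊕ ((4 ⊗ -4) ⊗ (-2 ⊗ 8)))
(((10 ⊕ 4) ⊗ (9 ⊗ 9)) ⊕ ((4 ⊗ -4) ⊗ (-2 ⊗ 8))) = 6

Expand innermost to outermost. Recall ⊕ takes the minimum of its arguments and ⊗ takes their sum. Working out the expression (((10 ⊕ 4) ⊗ (9 ⊗ 9)) ⊕ ((4 ⊗ -4) ⊗ (-2 ⊗ 8))) gives 6.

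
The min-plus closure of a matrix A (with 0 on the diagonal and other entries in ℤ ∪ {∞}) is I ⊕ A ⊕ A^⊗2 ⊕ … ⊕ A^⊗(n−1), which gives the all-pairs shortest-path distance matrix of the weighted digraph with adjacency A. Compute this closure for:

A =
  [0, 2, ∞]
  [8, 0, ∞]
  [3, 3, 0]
Closure =
  [0, 2, ∞]
  [8, 0, ∞]
  [3, 3, 0]

This is the Floyd-Warshall all-pairs shortest-path computation. For each intermediate vertex k = 0, 1, …, 2, update dist[i][j] ← min(dist[i][j], dist[i][k] + dist[k][j]). The final matrix gives, for each (i, j), the minimum total weight of any directed path from i to j (possibly empty when i = j).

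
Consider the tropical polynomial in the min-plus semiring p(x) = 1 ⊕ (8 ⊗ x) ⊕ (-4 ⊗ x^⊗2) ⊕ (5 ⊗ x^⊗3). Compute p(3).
p(3) = 1

A tropical monomial a ⊗ x^⊗i evaluates to a + i · x. Evaluating each term at x = 3:
  Term 0 contributes 1 + 0 · 3 = 1
  Term 1 contributes 8 + 1 · 3 = 11
  Term 2 contributes -4 + 2 · 3 = 2
  Term 3 contributes 5 + 3 · 3 = 14
p(3) = ⊕ of these = min[1, 11, 2, 14] = 1.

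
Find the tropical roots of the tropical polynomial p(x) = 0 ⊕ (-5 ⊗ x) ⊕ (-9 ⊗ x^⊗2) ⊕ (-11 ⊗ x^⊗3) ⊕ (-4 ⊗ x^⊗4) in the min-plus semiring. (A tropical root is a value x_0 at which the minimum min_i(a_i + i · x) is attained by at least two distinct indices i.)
Roots: {-7, 2, 4, 5}

Each tropical root is a break point of the lower envelope of the lines y = a_i + i · x (there are 5 lines, with slopes 0, 1, ..., 4). Only the lines that attain the minimum somewhere contribute to roots; other lines are dominated. Here the surviving (envelope) indices are i = 4, i = 3, i = 2, i = 1, i = 0.
Intersections between consecutive envelope lines give the roots: for adjacent envelope indices i < j the intersection is x = (a_i − a_j) / (j − i). Reading off the sorted break points: {-7, 2, 4, 5}.
Verification: at each break x_0, at least two indices attain the minimum of min_i(a_i + i · x_0).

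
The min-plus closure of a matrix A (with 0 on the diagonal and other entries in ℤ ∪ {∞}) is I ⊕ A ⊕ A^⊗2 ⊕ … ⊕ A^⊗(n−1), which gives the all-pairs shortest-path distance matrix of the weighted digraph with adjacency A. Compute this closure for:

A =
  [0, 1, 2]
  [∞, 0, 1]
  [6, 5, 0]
Closure =
  [0, 1, 2]
  [7, 0, 1]
  [6, 5, 0]

This is the Floyd-Warshall all-pairs shortest-path computation. For each intermediate vertex k = 0, 1, …, 2, update dist[i][j] ← min(dist[i][j], dist[i][k] + dist[k][j]). The final matrix gives, for each (i, j), the minimum total weight of any directed path from i to j (possibly empty when i = j).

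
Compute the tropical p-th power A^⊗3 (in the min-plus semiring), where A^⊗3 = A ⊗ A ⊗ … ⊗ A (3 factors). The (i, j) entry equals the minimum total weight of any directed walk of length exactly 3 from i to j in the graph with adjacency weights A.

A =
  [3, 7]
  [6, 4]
A^⊗3 =
  [9, 13]
  [12, 12]

Each entry (A^⊗3)_ij equals the minimum over all length-3 walks i = v_0 → v_1 → … → v_3 = j of Σ_t A[v_t][v_{t+1}]. For example, for (i, j) = (0, 1) we minimise over 4 possible intermediate vertex sequences; the minimum is 13, attained along the walk 0 → 0 → 0 → 1.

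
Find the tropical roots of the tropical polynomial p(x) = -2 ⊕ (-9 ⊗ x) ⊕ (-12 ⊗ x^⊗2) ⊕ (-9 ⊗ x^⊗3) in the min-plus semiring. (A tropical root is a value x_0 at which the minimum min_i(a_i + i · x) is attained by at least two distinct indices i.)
Roots: {-3, 3, 7}

Each tropical root is a break point of the lower envelope of the lines y = a_i + i · x (there are 4 lines, with slopes 0, 1, ..., 3). Only the lines that attain the minimum somewhere contribute to roots; other lines are dominated. Here the surviving (envelope) indices are i = 3, i = 2, i = 1, i = 0.
Intersections between consecutive envelope lines give the roots: for adjacent envelope indices i < j the intersection is x = (a_i − a_j) / (j − i). Reading off the sorted break points: {-3, 3, 7}.
Verification: at each break x_0, at least two indices attain the minimum of min_i(a_i + i · x_0).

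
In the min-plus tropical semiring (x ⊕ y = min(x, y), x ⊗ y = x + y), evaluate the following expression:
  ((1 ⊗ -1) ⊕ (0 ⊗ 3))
((1 ⊗ -1) ⊕ (0 ⊗ 3)) = 0

Expand innermost to outermost. Recall ⊕ takes the minimum of its arguments and ⊗ takes their sum. Working out the expression ((1 ⊗ -1) ⊕ (0 ⊗ 3)) gives 0.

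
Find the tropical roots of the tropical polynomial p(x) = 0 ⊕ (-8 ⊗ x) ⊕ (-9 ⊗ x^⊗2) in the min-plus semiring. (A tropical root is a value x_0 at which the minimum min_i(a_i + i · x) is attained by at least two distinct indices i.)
Roots: {1, 8}

Each tropical root is a break point of the lower envelope of the lines y = a_i + i · x (there are 3 lines, with slopes 0, 1, ..., 2). Only the lines that attain the minimum somewhere contribute to roots; other lines are dominated. Here the surviving (envelope) indices are i = 2, i = 1, i = 0.
Intersections between consecutive envelope lines give the roots: for adjacent envelope indices i < j the intersection is x = (a_i − a_j) / (j − i). Reading off the sorted break points: {1, 8}.
Verification: at each break x_0, at least two indices attain the minimum of min_i(a_i + i · x_0).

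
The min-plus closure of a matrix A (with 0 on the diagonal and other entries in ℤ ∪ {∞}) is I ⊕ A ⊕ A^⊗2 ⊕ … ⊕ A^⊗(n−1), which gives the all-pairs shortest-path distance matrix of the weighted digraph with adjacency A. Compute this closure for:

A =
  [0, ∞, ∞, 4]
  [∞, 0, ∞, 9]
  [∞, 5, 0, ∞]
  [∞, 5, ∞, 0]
Closure =
  [0, 9, ∞, 4]
  [∞, 0, ∞, 9]
  [∞, 5, 0, 14]
  [∞, 5, ∞, 0]

This is the Floyd-Warshall all-pairs shortest-path computation. For each intermediate vertex k = 0, 1, …, 3, update dist[i][j] ← min(dist[i][j], dist[i][k] + dist[k][j]). The final matrix gives, for each (i, j), the minimum total weight of any directed path from i to j (possibly empty when i = j).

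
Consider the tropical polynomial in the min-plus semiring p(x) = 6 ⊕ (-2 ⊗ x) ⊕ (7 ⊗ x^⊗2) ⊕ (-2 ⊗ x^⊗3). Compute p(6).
p(6) = 4

A tropical monomial a ⊗ x^⊗i evaluates to a + i · x. Evaluating each term at x = 6:
  Term 0 contributes 6 + 0 · 6 = 6
  Term 1 contributes -2 + 1 · 6 = 4
  Term 2 contributes 7 + 2 · 6 = 19
  Term 3 contributes -2 + 3 · 6 = 16
p(6) = ⊕ of these = min[6, 4, 19, 16] = 4.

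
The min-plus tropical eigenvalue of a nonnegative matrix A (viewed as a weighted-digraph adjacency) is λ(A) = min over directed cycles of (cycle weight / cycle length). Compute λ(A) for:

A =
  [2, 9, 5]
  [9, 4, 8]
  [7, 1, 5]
λ(A) = 2

Enumerate directed cycles and compute their means (weight / length). Sample:
  cycle 0 → 0: weight = 2, length = 1, mean = 2/1 ≈ 2.000
  cycle 1 → 1: weight = 4, length = 1, mean = 4/1 ≈ 4.000
  cycle 2 → 2: weight = 5, length = 1, mean = 5/1 ≈ 5.000
  cycle 0 → 1 → 0: weight = 18, length = 2, mean = 18/2 ≈ 9.000
  cycle 0 → 2 → 0: weight = 12, length = 2, mean = 12/2 ≈ 6.000
  cycle 1 → 0 → 1: weight = 18, length = 2, mean = 18/2 ≈ 9.000
Minimum mean = 2.000, attained e.g. along the cycle 0 → 0 with weight 2 and length 1. So λ(A) = 2/1 = 2.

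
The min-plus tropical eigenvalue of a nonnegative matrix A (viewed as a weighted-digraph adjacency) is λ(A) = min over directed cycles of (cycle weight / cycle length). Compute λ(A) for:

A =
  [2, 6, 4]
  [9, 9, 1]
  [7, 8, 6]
λ(A) = 2

Enumerate directed cycles and compute their means (weight / length). Sample:
  cycle 0 → 0: weight = 2, length = 1, mean = 2/1 ≈ 2.000
  cycle 1 → 1: weight = 9, length = 1, mean = 9/1 ≈ 9.000
  cycle 2 → 2: weight = 6, length = 1, mean = 6/1 ≈ 6.000
  cycle 0 → 1 → 0: weight = 15, length = 2, mean = 15/2 ≈ 7.500
  cycle 0 → 2 → 0: weight = 11, length = 2, mean = 11/2 ≈ 5.500
  cycle 1 → 0 → 1: weight = 15, length = 2, mean = 15/2 ≈ 7.500
Minimum mean = 2.000, attained e.g. along the cycle 0 → 0 with weight 2 and length 1. So λ(A) = 2/1 = 2.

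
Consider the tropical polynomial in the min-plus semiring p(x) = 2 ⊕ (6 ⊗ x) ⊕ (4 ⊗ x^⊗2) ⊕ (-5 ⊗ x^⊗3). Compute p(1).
p(1) = -2

A tropical monomial a ⊗ x^⊗i evaluates to a + i · x. Evaluating each term at x = 1:
  Term 0 contributes 2 + 0 · 1 = 2
  Term 1 contributes 6 + 1 · 1 = 7
  Term 2 contributes 4 + 2 · 1 = 6
  Term 3 contributes -5 + 3 · 1 = -2
p(1) = ⊕ of these = min[2, 7, 6, -2] = -2.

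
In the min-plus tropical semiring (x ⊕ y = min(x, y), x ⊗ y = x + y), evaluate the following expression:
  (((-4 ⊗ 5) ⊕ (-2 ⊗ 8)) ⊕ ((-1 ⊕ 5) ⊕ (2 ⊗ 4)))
(((-4 ⊗ 5) ⊕ (-2 ⊗ 8)) ⊕ ((-1 ⊕ 5) ⊕ (2 ⊗ 4))) = -1

Expand innermost to outermost. Recall ⊕ takes the minimum of its arguments and ⊗ takes their sum. Working out the expression (((-4 ⊗ 5) ⊕ (-2 ⊗ 8)) ⊕ ((-1 ⊕ 5) ⊕ (2 ⊗ 4))) gives -1.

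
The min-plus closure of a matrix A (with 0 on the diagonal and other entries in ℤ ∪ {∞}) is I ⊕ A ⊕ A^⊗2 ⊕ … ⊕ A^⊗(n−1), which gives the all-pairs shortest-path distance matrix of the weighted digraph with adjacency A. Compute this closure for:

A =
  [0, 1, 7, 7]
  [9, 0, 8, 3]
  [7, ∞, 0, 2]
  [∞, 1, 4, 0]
Closure =
  [0, 1, 7, 4]
  [9, 0, 7, 3]
  [7, 3, 0, 2]
  [10, 1, 4, 0]

This is the Floyd-Warshall all-pairs shortest-path computation. For each intermediate vertex k = 0, 1, …, 3, update dist[i][j] ← min(dist[i][j], dist[i][k] + dist[k][j]). The final matrix gives, for each (i, j), the minimum total weight of any directed path from i to j (possibly empty when i = j).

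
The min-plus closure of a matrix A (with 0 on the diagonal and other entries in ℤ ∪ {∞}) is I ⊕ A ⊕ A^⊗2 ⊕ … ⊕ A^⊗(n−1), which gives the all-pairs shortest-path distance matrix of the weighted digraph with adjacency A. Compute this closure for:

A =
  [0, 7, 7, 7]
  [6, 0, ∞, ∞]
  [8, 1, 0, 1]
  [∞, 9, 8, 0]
Closure =
  [0, 7, 7, 7]
  [6, 0, 13, 13]
  [7, 1, 0, 1]
  [15, 9, 8, 0]

This is the Floyd-Warshall all-pairs shortest-path computation. For each intermediate vertex k = 0, 1, …, 3, update dist[i][j] ← min(dist[i][j], dist[i][k] + dist[k][j]). The final matrix gives, for each (i, j), the minimum total weight of any directed path from i to j (possibly empty when i = j).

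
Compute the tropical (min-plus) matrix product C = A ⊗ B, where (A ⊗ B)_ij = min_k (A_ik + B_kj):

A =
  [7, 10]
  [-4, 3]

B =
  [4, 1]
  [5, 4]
A ⊗ B =
  [11, 8]
  [0, -3]

Apply the min-plus product entry-by-entry:
  C[0][0] = min over k of (A[0][0] + B[0][0] = 7 + 4 = 11, A[0][1] + B[1][0] = 10 + 5 = 15) = 11 (attained at k = 0)
  C[0][1] = min over k of (A[0][0] + B[0][1] = 7 + 1 = 8, A[0][1] + B[1][1] = 10 + 4 = 14) = 8 (attained at k = 0)
  C[1][0] = min over k of (A[1][0] + B[0][0] = -4 + 4 = 0, A[1][1] + B[1][0] = 3 + 5 = 8) = 0 (attained at k = 0)
  C[1][1] = min over k of (A[1][0] + B[0][1] = -4 + 1 = -3, A[1][1] + B[1][1] = 3 + 4 = 7) = -3 (attained at k = 0)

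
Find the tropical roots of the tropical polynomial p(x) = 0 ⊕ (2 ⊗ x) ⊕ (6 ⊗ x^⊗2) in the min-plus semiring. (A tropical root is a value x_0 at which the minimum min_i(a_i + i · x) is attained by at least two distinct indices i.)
Roots: {-4, -2}

Each tropical root is a break point of the lower envelope of the lines y = a_i + i · x (there are 3 lines, with slopes 0, 1, ..., 2). Only the lines that attain the minimum somewhere contribute to roots; other lines are dominated. Here the surviving (envelope) indices are i = 2, i = 1, i = 0.
Intersections between consecutive envelope lines give the roots: for adjacent envelope indices i < j the intersection is x = (a_i − a_j) / (j − i). Reading off the sorted break points: {-4, -2}.
Verification: at each break x_0, at least two indices attain the minimum of min_i(a_i + i · x_0).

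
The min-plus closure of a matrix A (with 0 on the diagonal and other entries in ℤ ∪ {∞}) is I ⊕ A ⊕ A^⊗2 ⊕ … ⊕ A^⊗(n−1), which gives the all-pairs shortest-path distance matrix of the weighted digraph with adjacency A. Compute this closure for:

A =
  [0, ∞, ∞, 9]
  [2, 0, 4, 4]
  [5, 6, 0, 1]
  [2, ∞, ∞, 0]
Closure =
  [0, ∞, ∞, 9]
  [2, 0, 4, 4]
  [3, 6, 0, 1]
  [2, ∞, ∞, 0]

This is the Floyd-Warshall all-pairs shortest-path computation. For each intermediate vertex k = 0, 1, …, 3, update dist[i][j] ← min(dist[i][j], dist[i][k] + dist[k][j]). The final matrix gives, for each (i, j), the minimum total weight of any directed path from i to j (possibly empty when i = j).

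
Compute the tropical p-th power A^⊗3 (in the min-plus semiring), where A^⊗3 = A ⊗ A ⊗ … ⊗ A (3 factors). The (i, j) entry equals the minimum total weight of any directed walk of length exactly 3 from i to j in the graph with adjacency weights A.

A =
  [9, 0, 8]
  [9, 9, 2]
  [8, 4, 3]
A^⊗3 =
  [10, 6, 5]
  [13, 9, 8]
  [14, 10, 9]

Each entry (A^⊗3)_ij equals the minimum over all length-3 walks i = v_0 → v_1 → … → v_3 = j of Σ_t A[v_t][v_{t+1}]. For example, for (i, j) = (0, 2) we minimise over 9 possible intermediate vertex sequences; the minimum is 5, attained along the walk 0 → 1 → 2 → 2.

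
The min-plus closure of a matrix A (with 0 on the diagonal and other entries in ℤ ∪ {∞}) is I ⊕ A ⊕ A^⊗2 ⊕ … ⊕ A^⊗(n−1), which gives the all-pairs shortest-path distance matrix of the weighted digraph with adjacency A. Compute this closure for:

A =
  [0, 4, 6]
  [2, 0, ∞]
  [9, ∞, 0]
Closure =
  [0, 4, 6]
  [2, 0, 8]
  [9, 13, 0]

This is the Floyd-Warshall all-pairs shortest-path computation. For each intermediate vertex k = 0, 1, …, 2, update dist[i][j] ← min(dist[i][j], dist[i][k] + dist[k][j]). The final matrix gives, for each (i, j), the minimum total weight of any directed path from i to j (possibly empty when i = j).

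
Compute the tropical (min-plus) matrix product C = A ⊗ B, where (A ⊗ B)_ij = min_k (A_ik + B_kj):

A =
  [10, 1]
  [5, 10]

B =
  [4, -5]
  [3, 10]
A ⊗ B =
  [4, 5]
  [9, 0]

Apply the min-plus product entry-by-entry:
  C[0][0] = min over k of (A[0][0] + B[0][0] = 10 + 4 = 14, A[0][1] + B[1][0] = 1 + 3 = 4) = 4 (attained at k = 1)
  C[0][1] = min over k of (A[0][0] + B[0][1] = 10 + -5 = 5, A[0][1] + B[1][1] = 1 + 10 = 11) = 5 (attained at k = 0)
  C[1][0] = min over k of (A[1][0] + B[0][0] = 5 + 4 = 9, A[1][1] + B[1][0] = 10 + 3 = 13) = 9 (attained at k = 0)
  C[1][1] = min over k of (A[1][0] + B[0][1] = 5 + -5 = 0, A[1][1] + B[1][1] = 10 + 10 = 20) = 0 (attained at k = 0)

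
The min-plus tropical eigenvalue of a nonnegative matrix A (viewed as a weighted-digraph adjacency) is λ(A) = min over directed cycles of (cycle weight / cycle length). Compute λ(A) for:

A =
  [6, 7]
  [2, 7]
λ(A) = 9/2

Enumerate directed cycles and compute their means (weight / length). Sample:
  cycle 0 → 0: weight = 6, length = 1, mean = 6/1 ≈ 6.000
  cycle 1 → 1: weight = 7, length = 1, mean = 7/1 ≈ 7.000
  cycle 0 → 1 → 0: weight = 9, length = 2, mean = 9/2 ≈ 4.500
  cycle 1 → 0 → 1: weight = 9, length = 2, mean = 9/2 ≈ 4.500
Minimum mean = 4.500, attained e.g. along the cycle 0 → 1 → 0 with weight 9 and length 2. So λ(A) = 9/2 = 9/2.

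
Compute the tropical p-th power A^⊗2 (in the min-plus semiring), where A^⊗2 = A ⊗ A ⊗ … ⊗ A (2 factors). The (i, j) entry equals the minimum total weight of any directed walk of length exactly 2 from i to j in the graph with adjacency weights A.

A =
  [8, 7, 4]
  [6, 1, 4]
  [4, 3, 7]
A^⊗2 =
  [8, 7, 11]
  [7, 2, 5]
  [9, 4, 7]

Each entry (A^⊗2)_ij equals the minimum over all length-2 walks i = v_0 → v_1 → … → v_2 = j of Σ_t A[v_t][v_{t+1}]. For example, for (i, j) = (0, 2) we minimise over 3 possible intermediate vertex sequences; the minimum is 11, attained along the walk 0 → 1 → 2.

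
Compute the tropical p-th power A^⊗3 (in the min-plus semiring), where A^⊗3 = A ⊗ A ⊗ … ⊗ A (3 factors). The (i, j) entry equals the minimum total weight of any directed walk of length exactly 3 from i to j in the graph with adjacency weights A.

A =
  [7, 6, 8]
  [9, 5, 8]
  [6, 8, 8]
A^⊗3 =
  [20, 16, 19]
  [19, 15, 18]
  [20, 17, 20]

Each entry (A^⊗3)_ij equals the minimum over all length-3 walks i = v_0 → v_1 → … → v_3 = j of Σ_t A[v_t][v_{t+1}]. For example, for (i, j) = (0, 2) we minimise over 9 possible intermediate vertex sequences; the minimum is 19, attained along the walk 0 → 1 → 1 → 2.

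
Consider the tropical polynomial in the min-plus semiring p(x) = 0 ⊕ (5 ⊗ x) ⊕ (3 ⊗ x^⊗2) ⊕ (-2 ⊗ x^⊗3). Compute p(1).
p(1) = 0

A tropical monomial a ⊗ x^⊗i evaluates to a + i · x. Evaluating each term at x = 1:
  Term 0 contributes 0 + 0 · 1 = 0
  Term 1 contributes 5 + 1 · 1 = 6
  Term 2 contributes 3 + 2 · 1 = 5
  Term 3 contributes -2 + 3 · 1 = 1
p(1) = ⊕ of these = min[0, 6, 5, 1] = 0.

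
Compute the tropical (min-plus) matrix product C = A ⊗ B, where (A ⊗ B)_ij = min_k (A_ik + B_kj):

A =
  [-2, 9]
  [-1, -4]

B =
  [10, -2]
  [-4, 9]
A ⊗ B =
  [5, -4]
  [-8, -3]

Apply the min-plus product entry-by-entry:
  C[0][0] = min over k of (A[0][0] + B[0][0] = -2 + 10 = 8, A[0][1] + B[1][0] = 9 + -4 = 5) = 5 (attained at k = 1)
  C[0][1] = min over k of (A[0][0] + B[0][1] = -2 + -2 = -4, A[0][1] + B[1][1] = 9 + 9 = 18) = -4 (attained at k = 0)
  C[1][0] = min over k of (A[1][0] + B[0][0] = -1 + 10 = 9, A[1][1] + B[1][0] = -4 + -4 = -8) = -8 (attained at k = 1)
  C[1][1] = min over k of (A[1][0] + B[0][1] = -1 + -2 = -3, A[1][1] + B[1][1] = -4 + 9 = 5) = -3 (attained at k = 0)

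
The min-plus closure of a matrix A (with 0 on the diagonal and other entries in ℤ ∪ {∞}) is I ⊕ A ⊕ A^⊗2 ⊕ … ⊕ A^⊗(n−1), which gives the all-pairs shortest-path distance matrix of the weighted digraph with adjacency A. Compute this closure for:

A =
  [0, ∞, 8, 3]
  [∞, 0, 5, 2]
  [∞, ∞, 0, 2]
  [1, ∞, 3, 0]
Closure =
  [0, ∞, 6, 3]
  [3, 0, 5, 2]
  [3, ∞, 0, 2]
  [1, ∞, 3, 0]

This is the Floyd-Warshall all-pairs shortest-path computation. For each intermediate vertex k = 0, 1, …, 3, update dist[i][j] ← min(dist[i][j], dist[i][k] + dist[k][j]). The final matrix gives, for each (i, j), the minimum total weight of any directed path from i to j (possibly empty when i = j).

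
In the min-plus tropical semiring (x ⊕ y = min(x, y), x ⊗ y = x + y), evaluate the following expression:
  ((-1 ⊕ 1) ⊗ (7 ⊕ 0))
((-1 ⊕ 1) ⊗ (7 ⊕ 0)) = -1

Expand innermost to outermost. Recall ⊕ takes the minimum of its arguments and ⊗ takes their sum. Working out the expression ((-1 ⊕ 1) ⊗ (7 ⊕ 0)) gives -1.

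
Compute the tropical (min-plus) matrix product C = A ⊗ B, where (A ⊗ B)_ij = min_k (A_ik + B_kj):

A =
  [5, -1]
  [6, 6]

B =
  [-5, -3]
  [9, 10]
A ⊗ B =
  [0, 2]
  [1, 3]

Apply the min-plus product entry-by-entry:
  C[0][0] = min over k of (A[0][0] + B[0][0] = 5 + -5 = 0, A[0][1] + B[1][0] = -1 + 9 = 8) = 0 (attained at k = 0)
  C[0][1] = min over k of (A[0][0] + B[0][1] = 5 + -3 = 2, A[0][1] + B[1][1] = -1 + 10 = 9) = 2 (attained at k = 0)
  C[1][0] = min over k of (A[1][0] + B[0][0] = 6 + -5 = 1, A[1][1] + B[1][0] = 6 + 9 = 15) = 1 (attained at k = 0)
  C[1][1] = min over k of (A[1][0] + B[0][1] = 6 + -3 = 3, A[1][1] + B[1][1] = 6 + 10 = 16) = 3 (attained at k = 0)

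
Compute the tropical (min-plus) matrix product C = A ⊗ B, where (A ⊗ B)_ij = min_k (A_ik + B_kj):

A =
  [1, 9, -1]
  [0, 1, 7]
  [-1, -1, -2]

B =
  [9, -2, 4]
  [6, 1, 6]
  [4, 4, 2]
A ⊗ B =
  [3, -1, 1]
  [7, -2, 4]
  [2, -3, 0]

Apply the min-plus product entry-by-entry:
  C[0][0] = min over k of (A[0][0] + B[0][0] = 1 + 9 = 10, A[0][1] + B[1][0] = 9 + 6 = 15, A[0][2] + B[2][0] = -1 + 4 = 3) = 3 (attained at k = 2)
  C[0][1] = min over k of (A[0][0] + B[0][1] = 1 + -2 = -1, A[0][1] + B[1][1] = 9 + 1 = 10, A[0][2] + B[2][1] = -1 + 4 = 3) = -1 (attained at k = 0)
  C[0][2] = min over k of (A[0][0] + B[0][2] = 1 + 4 = 5, A[0][1] + B[1][2] = 9 + 6 = 15, A[0][2] + B[2][2] = -1 + 2 = 1) = 1 (attained at k = 2)
  C[1][0] = min over k of (A[1][0] + B[0][0] = 0 + 9 = 9, A[1][1] + B[1][0] = 1 + 6 = 7, A[1][2] + B[2][0] = 7 + 4 = 11) = 7 (attained at k = 1)
  C[1][1] = min over k of (A[1][0] + B[0][1] = 0 + -2 = -2, A[1][1] + B[1][1] = 1 + 1 = 2, A[1][2] + B[2][1] = 7 + 4 = 11) = -2 (attained at k = 0)
  C[1][2] = min over k of (A[1][0] + B[0][2] = 0 + 4 = 4, A[1][1] + B[1][2] = 1 + 6 = 7, A[1][2] + B[2][2] = 7 + 2 = 9) = 4 (attained at k = 0)
  C[2][0] = min over k of (A[2][0] + B[0][0] = -1 + 9 = 8, A[2][1] + B[1][0] = -1 + 6 = 5, A[2][2] + B[2][0] = -2 + 4 = 2) = 2 (attained at k = 2)
  C[2][1] = min over k of (A[2][0] + B[0][1] = -1 + -2 = -3, A[2][1] + B[1][1] = -1 + 1 = 0, A[2][2] + B[2][1] = -2 + 4 = 2) = -3 (attained at k = 0)
  C[2][2] = min over k of (A[2][0] + B[0][2] = -1 + 4 = 3, A[2][1] + B[1][2] = -1 + 6 = 5, A[2][2] + B[2][2] = -2 + 2 = 0) = 0 (attained at k = 2)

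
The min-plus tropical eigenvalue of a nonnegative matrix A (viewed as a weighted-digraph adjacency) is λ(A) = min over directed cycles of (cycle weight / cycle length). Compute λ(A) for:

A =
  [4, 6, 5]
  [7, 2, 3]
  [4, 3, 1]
λ(A) = 1

Enumerate directed cycles and compute their means (weight / length). Sample:
  cycle 0 → 0: weight = 4, length = 1, mean = 4/1 ≈ 4.000
  cycle 1 → 1: weight = 2, length = 1, mean = 2/1 ≈ 2.000
  cycle 2 → 2: weight = 1, length = 1, mean = 1/1 ≈ 1.000
  cycle 0 → 1 → 0: weight = 13, length = 2, mean = 13/2 ≈ 6.500
  cycle 0 → 2 → 0: weight = 9, length = 2, mean = 9/2 ≈ 4.500
  cycle 1 → 0 → 1: weight = 13, length = 2, mean = 13/2 ≈ 6.500
Minimum mean = 1.000, attained e.g. along the cycle 2 → 2 with weight 1 and length 1. So λ(A) = 1/1 = 1.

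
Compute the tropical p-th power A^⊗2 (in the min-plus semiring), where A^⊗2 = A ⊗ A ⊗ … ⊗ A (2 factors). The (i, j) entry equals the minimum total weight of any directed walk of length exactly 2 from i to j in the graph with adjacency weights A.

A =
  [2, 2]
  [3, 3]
A^⊗2 =
  [4, 4]
  [5, 5]

Each entry (A^⊗2)_ij equals the minimum over all length-2 walks i = v_0 → v_1 → … → v_2 = j of Σ_t A[v_t][v_{t+1}]. For example, for (i, j) = (0, 1) we minimise over 2 possible intermediate vertex sequences; the minimum is 4, attained along the walk 0 → 0 → 1.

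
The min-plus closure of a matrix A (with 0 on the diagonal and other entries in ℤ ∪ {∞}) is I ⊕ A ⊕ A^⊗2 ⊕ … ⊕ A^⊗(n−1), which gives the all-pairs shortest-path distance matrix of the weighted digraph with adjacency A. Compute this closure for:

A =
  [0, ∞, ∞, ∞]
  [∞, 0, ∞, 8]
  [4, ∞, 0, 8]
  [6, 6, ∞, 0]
Closure =
  [0, ∞, ∞, ∞]
  [14, 0, ∞, 8]
  [4, 14, 0, 8]
  [6, 6, ∞, 0]

This is the Floyd-Warshall all-pairs shortest-path computation. For each intermediate vertex k = 0, 1, …, 3, update dist[i][j] ← min(dist[i][j], dist[i][k] + dist[k][j]). The final matrix gives, for each (i, j), the minimum total weight of any directed path from i to j (possibly empty when i = j).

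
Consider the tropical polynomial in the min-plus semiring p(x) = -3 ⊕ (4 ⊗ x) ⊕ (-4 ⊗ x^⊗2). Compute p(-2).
p(-2) = -8

A tropical monomial a ⊗ x^⊗i evaluates to a + i · x. Evaluating each term at x = -2:
  Term 0 contributes -3 + 0 · -2 = -3
  Term 1 contributes 4 + 1 · -2 = 2
  Term 2 contributes -4 + 2 · -2 = -8
p(-2) = ⊕ of these = min[-3, 2, -8] = -8.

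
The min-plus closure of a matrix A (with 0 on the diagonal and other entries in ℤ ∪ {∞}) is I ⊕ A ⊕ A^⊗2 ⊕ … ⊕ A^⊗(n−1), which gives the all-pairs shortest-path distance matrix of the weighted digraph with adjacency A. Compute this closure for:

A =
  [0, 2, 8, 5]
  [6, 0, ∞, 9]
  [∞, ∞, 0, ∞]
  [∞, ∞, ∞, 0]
Closure =
  [0, 2, 8, 5]
  [6, 0, 14, 9]
  [∞, ∞, 0, ∞]
  [∞, ∞, ∞, 0]

This is the Floyd-Warshall all-pairs shortest-path computation. For each intermediate vertex k = 0, 1, …, 3, update dist[i][j] ← min(dist[i][j], dist[i][k] + dist[k][j]). The final matrix gives, for each (i, j), the minimum total weight of any directed path from i to j (possibly empty when i = j).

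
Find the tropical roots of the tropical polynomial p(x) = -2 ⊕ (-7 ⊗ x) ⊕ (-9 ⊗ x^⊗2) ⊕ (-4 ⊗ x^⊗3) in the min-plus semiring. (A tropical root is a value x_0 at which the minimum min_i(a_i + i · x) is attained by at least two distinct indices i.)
Roots: {-5, 2, 5}

Each tropical root is a break point of the lower envelope of the lines y = a_i + i · x (there are 4 lines, with slopes 0, 1, ..., 3). Only the lines that attain the minimum somewhere contribute to roots; other lines are dominated. Here the surviving (envelope) indices are i = 3, i = 2, i = 1, i = 0.
Intersections between consecutive envelope lines give the roots: for adjacent envelope indices i < j the intersection is x = (a_i − a_j) / (j − i). Reading off the sorted break points: {-5, 2, 5}.
Verification: at each break x_0, at least two indices attain the minimum of min_i(a_i + i · x_0).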